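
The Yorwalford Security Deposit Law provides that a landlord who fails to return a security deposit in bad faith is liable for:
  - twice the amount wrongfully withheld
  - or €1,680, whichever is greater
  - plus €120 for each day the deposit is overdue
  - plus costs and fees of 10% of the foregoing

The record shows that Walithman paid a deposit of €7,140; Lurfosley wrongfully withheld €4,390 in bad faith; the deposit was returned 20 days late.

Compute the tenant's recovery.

Doubled: 2 × €4,390 = €8,780
Minimum €1,680: €8,780 meets the minimum, no increase.
Late-return penalty: 20 × €120 = €2,400
Damages plus late penalty: €8,780 + €2,400 = €11,180
Costs and fees: 10% of €11,180 = €1,118
Total recovery: €11,180 + €1,118 = €12,298

€12,298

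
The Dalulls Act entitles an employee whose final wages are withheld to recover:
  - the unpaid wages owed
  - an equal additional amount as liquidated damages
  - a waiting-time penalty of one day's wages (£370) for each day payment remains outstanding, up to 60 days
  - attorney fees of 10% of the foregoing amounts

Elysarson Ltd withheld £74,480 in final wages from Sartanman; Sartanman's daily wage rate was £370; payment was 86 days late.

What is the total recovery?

Liquidated damages (equal amount): £74,480
Penalty days: min(86, 60) = 60
Waiting-time penalty: 60 × £370 = £22,200
Subtotal: £74,480 + £74,480 + £22,200 = £171,160
Attorney fees: 10% of £171,160 = £17,116
Total award: £171,160 + £17,116 = £188,276

£188,276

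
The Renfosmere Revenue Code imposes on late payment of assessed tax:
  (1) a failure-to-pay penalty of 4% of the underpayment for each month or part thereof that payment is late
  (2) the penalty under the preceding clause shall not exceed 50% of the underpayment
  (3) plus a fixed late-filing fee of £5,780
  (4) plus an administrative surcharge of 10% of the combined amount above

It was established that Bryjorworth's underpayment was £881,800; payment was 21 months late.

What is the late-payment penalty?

Accrued rate: 4% × 21 = 84%, capped at 50% → 50%
Failure-to-pay penalty: 50% of £881,800 = £440,900
Penalty before surcharge: £440,900 + £5,780 = £446,680
Administrative surcharge: 10% of £446,680 = £44,668
Total penalty: £446,680 + £44,668 = £491,348

£491,348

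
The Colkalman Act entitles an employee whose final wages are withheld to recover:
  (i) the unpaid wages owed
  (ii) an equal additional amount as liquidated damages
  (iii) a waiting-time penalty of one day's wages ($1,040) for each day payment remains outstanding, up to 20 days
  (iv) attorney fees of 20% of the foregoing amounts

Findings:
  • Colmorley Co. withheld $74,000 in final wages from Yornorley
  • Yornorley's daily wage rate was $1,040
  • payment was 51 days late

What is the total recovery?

$202,560

Liquidated damages (equal amount): $74,000
Penalty days: min(51, 20) = 20
Waiting-time penalty: 20 × $1,040 = $20,800
Subtotal: $74,000 + $74,000 + $20,800 = $168,800
Attorney fees: 20% of $168,800 = $33,760
Total award: $168,800 + $33,760 = $202,560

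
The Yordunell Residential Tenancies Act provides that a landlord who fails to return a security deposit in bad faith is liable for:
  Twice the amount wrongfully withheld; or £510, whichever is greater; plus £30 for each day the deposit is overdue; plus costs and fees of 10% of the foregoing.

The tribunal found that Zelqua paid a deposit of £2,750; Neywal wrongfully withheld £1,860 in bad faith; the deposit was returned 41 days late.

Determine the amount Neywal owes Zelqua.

£5,445

Doubled: 2 × £1,860 = £3,720
Minimum £510: £3,720 meets the minimum, no increase.
Late-return penalty: 41 × £30 = £1,230
Damages plus late penalty: £3,720 + £1,230 = £4,950
Costs and fees: 10% of £4,950 = £495
Total recovery: £4,950 + £495 = £5,445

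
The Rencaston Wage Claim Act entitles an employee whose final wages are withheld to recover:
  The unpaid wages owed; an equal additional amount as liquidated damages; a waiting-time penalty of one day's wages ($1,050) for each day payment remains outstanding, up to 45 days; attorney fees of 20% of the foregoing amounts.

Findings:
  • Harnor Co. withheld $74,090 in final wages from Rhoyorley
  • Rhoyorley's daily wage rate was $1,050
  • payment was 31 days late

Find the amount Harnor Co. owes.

Liquidated damages (equal amount): $74,090
Penalty days: min(31, 45) = 31
Waiting-time penalty: 31 × $1,050 = $32,550
Subtotal: $74,090 + $74,090 + $32,550 = $180,730
Attorney fees: 20% of $180,730 = $36,146
Total award: $180,730 + $36,146 = $216,876

Total award: $216,876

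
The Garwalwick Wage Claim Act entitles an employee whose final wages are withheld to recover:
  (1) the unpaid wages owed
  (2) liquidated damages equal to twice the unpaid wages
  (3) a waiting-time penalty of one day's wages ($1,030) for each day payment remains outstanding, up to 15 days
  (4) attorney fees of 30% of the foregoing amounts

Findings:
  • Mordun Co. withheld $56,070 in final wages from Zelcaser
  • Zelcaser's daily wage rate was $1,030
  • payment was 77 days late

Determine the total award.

$238,758

Doubled: 2 × $56,070 = $112,140
Penalty days: min(77, 15) = 15
Waiting-time penalty: 15 × $1,030 = $15,450
Subtotal: $56,070 + $112,140 + $15,450 = $183,660
Attorney fees: 30% of $183,660 = $55,098
Total award: $183,660 + $55,098 = $238,758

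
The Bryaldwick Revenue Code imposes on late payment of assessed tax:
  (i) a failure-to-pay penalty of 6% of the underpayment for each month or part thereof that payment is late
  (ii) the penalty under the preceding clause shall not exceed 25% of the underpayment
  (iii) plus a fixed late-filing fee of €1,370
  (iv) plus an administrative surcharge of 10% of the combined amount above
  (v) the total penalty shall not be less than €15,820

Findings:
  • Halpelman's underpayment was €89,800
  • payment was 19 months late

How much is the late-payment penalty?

€26,202

Accrued rate: 6% × 19 = 114%, capped at 25% → 25%
Failure-to-pay penalty: 25% of €89,800 = €22,450
Penalty before surcharge: €22,450 + €1,370 = €23,820
Administrative surcharge: 10% of €23,820 = €2,382
Total penalty: €23,820 + €2,382 = €26,202
Minimum €15,820: €26,202 meets the minimum, no increase.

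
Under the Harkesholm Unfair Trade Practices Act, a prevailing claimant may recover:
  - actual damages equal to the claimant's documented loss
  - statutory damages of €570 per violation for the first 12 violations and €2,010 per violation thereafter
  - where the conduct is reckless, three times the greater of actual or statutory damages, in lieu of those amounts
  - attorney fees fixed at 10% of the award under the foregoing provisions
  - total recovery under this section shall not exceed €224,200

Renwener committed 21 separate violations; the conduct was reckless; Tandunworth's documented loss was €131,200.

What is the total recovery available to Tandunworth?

First 12 violations: 12 × €570 = €6,840
Remaining violations: (21 − 12) × €2,010 = €18,090
Statutory damages: €6,840 + €18,090 = €24,930
Greater of actual damages (€131,200) or statutory damages (€24,930): €131,200
Trebled: 3 × €131,200 = €393,600
Attorney fees: 10% of €393,600 = €39,360
Total before cap: €393,600 + €39,360 = €432,960
Cap at €224,200: €432,960 exceeds the cap → €224,200

€224,200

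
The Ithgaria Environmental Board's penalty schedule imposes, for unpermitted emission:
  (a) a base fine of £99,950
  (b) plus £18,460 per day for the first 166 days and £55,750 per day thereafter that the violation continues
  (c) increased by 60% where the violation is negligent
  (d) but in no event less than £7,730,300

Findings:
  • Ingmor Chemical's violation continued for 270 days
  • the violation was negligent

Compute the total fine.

£14,339,696

First 166 days: 166 × £18,460 = £3,064,360
Remaining days: (270 − 166) × £55,750 = £5,798,000
Per-day component: £3,064,360 + £5,798,000 = £8,862,360
Base plus per-day: £99,950 + £8,862,360 = £8,962,310
Enhancement: 60% of £8,962,310 = £5,377,386
Enhanced fine: £8,962,310 + £5,377,386 = £14,339,696
Minimum £7,730,300: £14,339,696 meets the minimum, no increase.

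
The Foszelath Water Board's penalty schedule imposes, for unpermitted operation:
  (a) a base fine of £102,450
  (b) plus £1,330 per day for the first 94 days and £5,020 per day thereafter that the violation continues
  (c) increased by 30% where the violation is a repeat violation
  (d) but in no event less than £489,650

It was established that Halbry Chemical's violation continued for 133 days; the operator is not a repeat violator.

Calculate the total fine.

First 94 days: 94 × £1,330 = £125,020
Remaining days: (133 − 94) × £5,020 = £195,780
Per-day component: £125,020 + £195,780 = £320,800
Base plus per-day: £102,450 + £320,800 = £423,250
The operator is not a repeat violator: no 30% increase.
Minimum £489,650: £423,250 is below the minimum → £489,650

£489,650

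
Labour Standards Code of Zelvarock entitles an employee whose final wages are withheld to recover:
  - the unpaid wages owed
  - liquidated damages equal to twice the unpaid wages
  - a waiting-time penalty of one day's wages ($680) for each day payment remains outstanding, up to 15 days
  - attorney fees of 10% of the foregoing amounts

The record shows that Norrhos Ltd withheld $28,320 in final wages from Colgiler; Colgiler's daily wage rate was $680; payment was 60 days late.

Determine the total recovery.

Doubled: 2 × $28,320 = $56,640
Penalty days: min(60, 15) = 15
Waiting-time penalty: 15 × $680 = $10,200
Subtotal: $28,320 + $56,640 + $10,200 = $95,160
Attorney fees: 10% of $95,160 = $9,516
Total award: $95,160 + $9,516 = $104,676

$104,676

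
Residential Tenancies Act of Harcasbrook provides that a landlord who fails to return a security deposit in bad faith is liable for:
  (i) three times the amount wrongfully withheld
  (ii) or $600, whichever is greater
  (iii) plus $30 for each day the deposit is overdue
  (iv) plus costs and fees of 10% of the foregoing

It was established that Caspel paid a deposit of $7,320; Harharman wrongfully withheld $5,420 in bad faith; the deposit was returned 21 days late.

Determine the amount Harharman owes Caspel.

$18,579

Trebled: 3 × $5,420 = $16,260
Minimum $600: $16,260 meets the minimum, no increase.
Late-return penalty: 21 × $30 = $630
Damages plus late penalty: $16,260 + $630 = $16,890
Costs and fees: 10% of $16,890 = $1,689
Total recovery: $16,890 + $1,689 = $18,579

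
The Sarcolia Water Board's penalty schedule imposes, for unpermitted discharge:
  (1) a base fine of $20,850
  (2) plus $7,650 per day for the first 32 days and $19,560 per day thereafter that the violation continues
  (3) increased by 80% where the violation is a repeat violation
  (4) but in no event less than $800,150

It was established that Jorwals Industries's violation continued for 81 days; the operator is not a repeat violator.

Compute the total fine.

Civil penalty: $1,224,090

First 32 days: 32 × $7,650 = $244,800
Remaining days: (81 − 32) × $19,560 = $958,440
Per-day component: $244,800 + $958,440 = $1,203,240
Base plus per-day: $20,850 + $1,203,240 = $1,224,090
The operator is not a repeat violator: no 80% increase.
Minimum $800,150: $1,224,090 meets the minimum, no increase.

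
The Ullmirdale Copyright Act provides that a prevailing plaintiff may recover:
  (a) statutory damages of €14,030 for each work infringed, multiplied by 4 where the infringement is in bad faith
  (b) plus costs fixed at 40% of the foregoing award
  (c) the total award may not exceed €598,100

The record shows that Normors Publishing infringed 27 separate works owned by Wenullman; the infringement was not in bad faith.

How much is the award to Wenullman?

€530,334

Statutory damages: 27 × €14,030 = €378,810
Infringement not in bad faith: no ×4 enhancement.
Costs: 40% of €378,810 = €151,524
Award plus costs: €378,810 + €151,524 = €530,334
Cap at €598,100: €530,334 is within the cap, no reduction.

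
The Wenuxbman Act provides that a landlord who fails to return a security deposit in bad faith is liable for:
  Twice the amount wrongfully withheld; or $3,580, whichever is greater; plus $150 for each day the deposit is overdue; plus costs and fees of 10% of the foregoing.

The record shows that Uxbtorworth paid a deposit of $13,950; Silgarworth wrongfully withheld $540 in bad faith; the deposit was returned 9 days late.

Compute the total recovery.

Doubled: 2 × $540 = $1,080
Minimum $3,580: $1,080 is below the minimum → $3,580
Late-return penalty: 9 × $150 = $1,350
Damages plus late penalty: $3,580 + $1,350 = $4,930
Costs and fees: 10% of $4,930 = $493
Total recovery: $4,930 + $493 = $5,423

$5,423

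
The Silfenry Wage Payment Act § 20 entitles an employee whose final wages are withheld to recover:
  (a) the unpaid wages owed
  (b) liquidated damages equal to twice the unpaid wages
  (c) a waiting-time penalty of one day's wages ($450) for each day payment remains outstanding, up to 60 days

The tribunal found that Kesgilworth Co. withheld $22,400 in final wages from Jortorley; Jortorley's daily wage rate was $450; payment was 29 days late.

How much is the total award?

Doubled: 2 × $22,400 = $44,800
Penalty days: min(29, 60) = 29
Waiting-time penalty: 29 × $450 = $13,050
Total award: $22,400 + $44,800 + $13,050 = $80,250

$80,250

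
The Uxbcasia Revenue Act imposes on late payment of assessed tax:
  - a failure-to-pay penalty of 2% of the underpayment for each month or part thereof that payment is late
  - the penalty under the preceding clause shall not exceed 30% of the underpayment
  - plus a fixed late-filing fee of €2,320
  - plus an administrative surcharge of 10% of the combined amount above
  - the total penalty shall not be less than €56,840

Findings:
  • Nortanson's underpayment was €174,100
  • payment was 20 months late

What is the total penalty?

Accrued rate: 2% × 20 = 40%, capped at 30% → 30%
Failure-to-pay penalty: 30% of €174,100 = €52,230
Penalty before surcharge: €52,230 + €2,320 = €54,550
Administrative surcharge: 10% of €54,550 = €5,455
Total penalty: €54,550 + €5,455 = €60,005
Minimum €56,840: €60,005 meets the minimum, no increase.

Penalty: €60,005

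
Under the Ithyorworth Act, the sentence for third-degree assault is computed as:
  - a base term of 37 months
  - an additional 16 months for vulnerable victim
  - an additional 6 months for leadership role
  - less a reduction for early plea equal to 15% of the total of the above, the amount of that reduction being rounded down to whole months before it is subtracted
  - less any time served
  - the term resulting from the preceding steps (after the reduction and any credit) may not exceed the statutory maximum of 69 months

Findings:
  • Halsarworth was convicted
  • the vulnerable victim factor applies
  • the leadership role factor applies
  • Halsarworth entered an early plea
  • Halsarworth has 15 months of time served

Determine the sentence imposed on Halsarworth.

36 months

Vulnerable victim enhancement: +16 months
Leadership role enhancement: +6 months
Adjusted term: 37 months + 16 months + 6 months = 59 months
Early plea reduction: 15% of 59 months = 8 months (rounded down)
After reduction: 59 − 8 = 51 months
Less time served: 51 months − 15 months = 36 months
Cap at 69 months: 36 months is within the cap, no reduction.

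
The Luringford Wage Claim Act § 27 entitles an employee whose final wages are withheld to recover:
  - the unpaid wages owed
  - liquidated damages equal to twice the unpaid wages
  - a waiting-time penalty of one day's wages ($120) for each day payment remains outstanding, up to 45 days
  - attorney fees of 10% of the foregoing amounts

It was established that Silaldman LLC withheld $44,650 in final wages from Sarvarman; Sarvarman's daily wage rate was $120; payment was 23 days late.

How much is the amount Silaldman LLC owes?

$150,381

Doubled: 2 × $44,650 = $89,300
Penalty days: min(23, 45) = 23
Waiting-time penalty: 23 × $120 = $2,760
Subtotal: $44,650 + $89,300 + $2,760 = $136,710
Attorney fees: 10% of $136,710 = $13,671
Total award: $136,710 + $13,671 = $150,381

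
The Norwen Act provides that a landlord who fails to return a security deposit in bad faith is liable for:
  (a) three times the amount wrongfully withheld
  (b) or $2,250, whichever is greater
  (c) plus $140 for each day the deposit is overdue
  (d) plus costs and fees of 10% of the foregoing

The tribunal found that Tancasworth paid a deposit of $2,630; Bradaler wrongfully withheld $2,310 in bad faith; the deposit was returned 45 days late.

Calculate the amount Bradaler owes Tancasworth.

Trebled: 3 × $2,310 = $6,930
Minimum $2,250: $6,930 meets the minimum, no increase.
Late-return penalty: 45 × $140 = $6,300
Damages plus late penalty: $6,930 + $6,300 = $13,230
Costs and fees: 10% of $13,230 = $1,323
Total recovery: $13,230 + $1,323 = $14,553

$14,553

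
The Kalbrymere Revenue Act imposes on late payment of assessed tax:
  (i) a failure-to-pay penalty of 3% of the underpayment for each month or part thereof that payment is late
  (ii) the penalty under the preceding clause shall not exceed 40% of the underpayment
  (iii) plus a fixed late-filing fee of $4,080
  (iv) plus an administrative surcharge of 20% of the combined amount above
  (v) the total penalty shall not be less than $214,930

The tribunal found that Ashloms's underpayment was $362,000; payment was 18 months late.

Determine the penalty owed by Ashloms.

Penalty: $214,930

Accrued rate: 3% × 18 = 54%, capped at 40% → 40%
Failure-to-pay penalty: 40% of $362,000 = $144,800
Penalty before surcharge: $144,800 + $4,080 = $148,880
Administrative surcharge: 20% of $148,880 = $29,776
Total penalty: $148,880 + $29,776 = $178,656
Minimum $214,930: $178,656 is below the minimum → $214,930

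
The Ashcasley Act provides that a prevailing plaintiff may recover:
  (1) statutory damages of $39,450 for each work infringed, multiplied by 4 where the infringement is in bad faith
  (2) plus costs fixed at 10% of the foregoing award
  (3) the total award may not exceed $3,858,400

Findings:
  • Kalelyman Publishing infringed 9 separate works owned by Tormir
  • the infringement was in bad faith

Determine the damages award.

$1,562,220

Statutory damages: 9 × $39,450 = $355,050
Multiplied by 4: 4 × $355,050 = $1,420,200
Costs: 10% of $1,420,200 = $142,020
Award plus costs: $1,420,200 + $142,020 = $1,562,220
Cap at $3,858,400: $1,562,220 is within the cap, no reduction.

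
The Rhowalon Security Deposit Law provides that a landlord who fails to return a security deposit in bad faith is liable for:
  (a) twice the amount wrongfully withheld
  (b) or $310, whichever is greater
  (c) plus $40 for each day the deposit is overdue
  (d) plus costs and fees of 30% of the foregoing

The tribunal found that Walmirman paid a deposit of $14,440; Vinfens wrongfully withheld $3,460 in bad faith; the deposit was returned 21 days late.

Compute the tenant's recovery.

$10,088

Doubled: 2 × $3,460 = $6,920
Minimum $310: $6,920 meets the minimum, no increase.
Late-return penalty: 21 × $40 = $840
Damages plus late penalty: $6,920 + $840 = $7,760
Costs and fees: 30% of $7,760 = $2,328
Total recovery: $7,760 + $2,328 = $10,088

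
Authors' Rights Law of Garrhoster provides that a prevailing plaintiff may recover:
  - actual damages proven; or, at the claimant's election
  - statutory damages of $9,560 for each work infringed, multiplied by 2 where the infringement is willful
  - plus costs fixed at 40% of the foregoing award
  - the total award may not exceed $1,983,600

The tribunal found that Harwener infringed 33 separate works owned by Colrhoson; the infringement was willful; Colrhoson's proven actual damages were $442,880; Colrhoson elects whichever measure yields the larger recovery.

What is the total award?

$883,344

Statutory damages: 33 × $9,560 = $315,480
Doubled: 2 × $315,480 = $630,960
Greater of actual damages ($442,880) or enhanced statutory damages ($630,960): $630,960
Costs: 40% of $630,960 = $252,384
Award plus costs: $630,960 + $252,384 = $883,344
Cap at $1,983,600: $883,344 is within the cap, no reduction.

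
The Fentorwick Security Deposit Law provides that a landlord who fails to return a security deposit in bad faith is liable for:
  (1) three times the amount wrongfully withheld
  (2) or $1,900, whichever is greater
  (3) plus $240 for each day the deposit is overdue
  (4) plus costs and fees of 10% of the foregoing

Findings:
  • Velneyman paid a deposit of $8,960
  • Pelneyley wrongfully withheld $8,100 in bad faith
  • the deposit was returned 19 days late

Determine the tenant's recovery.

$31,746

Trebled: 3 × $8,100 = $24,300
Minimum $1,900: $24,300 meets the minimum, no increase.
Late-return penalty: 19 × $240 = $4,560
Damages plus late penalty: $24,300 + $4,560 = $28,860
Costs and fees: 10% of $28,860 = $2,886
Total recovery: $28,860 + $2,886 = $31,746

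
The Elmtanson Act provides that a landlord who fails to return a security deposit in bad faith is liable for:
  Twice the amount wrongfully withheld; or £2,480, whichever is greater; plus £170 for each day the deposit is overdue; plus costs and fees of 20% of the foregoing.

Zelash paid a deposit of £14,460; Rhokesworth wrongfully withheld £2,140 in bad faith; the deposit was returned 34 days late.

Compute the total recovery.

Doubled: 2 × £2,140 = £4,280
Minimum £2,480: £4,280 meets the minimum, no increase.
Late-return penalty: 34 × £170 = £5,780
Damages plus late penalty: £4,280 + £5,780 = £10,060
Costs and fees: 20% of £10,060 = £2,012
Total recovery: £10,060 + £2,012 = £12,072

£12,072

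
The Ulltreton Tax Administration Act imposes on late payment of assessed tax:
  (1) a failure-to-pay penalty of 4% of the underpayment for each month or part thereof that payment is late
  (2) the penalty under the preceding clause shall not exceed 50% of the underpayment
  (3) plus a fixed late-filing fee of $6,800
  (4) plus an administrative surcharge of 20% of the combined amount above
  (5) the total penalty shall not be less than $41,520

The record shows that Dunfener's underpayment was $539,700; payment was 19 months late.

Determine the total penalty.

Accrued rate: 4% × 19 = 76%, capped at 50% → 50%
Failure-to-pay penalty: 50% of $539,700 = $269,850
Penalty before surcharge: $269,850 + $6,800 = $276,650
Administrative surcharge: 20% of $276,650 = $55,330
Total penalty: $276,650 + $55,330 = $331,980
Minimum $41,520: $331,980 meets the minimum, no increase.

Penalty: $331,980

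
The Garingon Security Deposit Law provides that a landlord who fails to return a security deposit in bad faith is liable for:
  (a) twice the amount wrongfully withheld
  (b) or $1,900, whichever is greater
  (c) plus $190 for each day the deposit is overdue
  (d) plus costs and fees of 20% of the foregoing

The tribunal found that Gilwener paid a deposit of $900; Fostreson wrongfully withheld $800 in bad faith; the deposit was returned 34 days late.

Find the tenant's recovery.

$10,032

Doubled: 2 × $800 = $1,600
Minimum $1,900: $1,600 is below the minimum → $1,900
Late-return penalty: 34 × $190 = $6,460
Damages plus late penalty: $1,900 + $6,460 = $8,360
Costs and fees: 20% of $8,360 = $1,672
Total recovery: $8,360 + $1,672 = $10,032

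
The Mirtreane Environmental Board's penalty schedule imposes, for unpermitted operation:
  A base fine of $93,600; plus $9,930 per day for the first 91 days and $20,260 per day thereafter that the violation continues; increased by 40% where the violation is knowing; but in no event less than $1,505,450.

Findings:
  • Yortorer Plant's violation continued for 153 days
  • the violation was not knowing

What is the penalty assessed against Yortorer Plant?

$2,253,350

First 91 days: 91 × $9,930 = $903,630
Remaining days: (153 − 91) × $20,260 = $1,256,120
Per-day component: $903,630 + $1,256,120 = $2,159,750
Base plus per-day: $93,600 + $2,159,750 = $2,253,350
The violation was not knowing: no 40% increase.
Minimum $1,505,450: $2,253,350 meets the minimum, no increase.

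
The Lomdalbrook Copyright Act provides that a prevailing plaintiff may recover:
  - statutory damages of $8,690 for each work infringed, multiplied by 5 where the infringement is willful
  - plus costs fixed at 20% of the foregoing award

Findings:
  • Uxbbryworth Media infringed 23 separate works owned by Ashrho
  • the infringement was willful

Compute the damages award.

$1,199,220

Statutory damages: 23 × $8,690 = $199,870
Multiplied by 5: 5 × $199,870 = $999,350
Costs: 20% of $999,350 = $199,870
Award plus costs: $999,350 + $199,870 = $1,199,220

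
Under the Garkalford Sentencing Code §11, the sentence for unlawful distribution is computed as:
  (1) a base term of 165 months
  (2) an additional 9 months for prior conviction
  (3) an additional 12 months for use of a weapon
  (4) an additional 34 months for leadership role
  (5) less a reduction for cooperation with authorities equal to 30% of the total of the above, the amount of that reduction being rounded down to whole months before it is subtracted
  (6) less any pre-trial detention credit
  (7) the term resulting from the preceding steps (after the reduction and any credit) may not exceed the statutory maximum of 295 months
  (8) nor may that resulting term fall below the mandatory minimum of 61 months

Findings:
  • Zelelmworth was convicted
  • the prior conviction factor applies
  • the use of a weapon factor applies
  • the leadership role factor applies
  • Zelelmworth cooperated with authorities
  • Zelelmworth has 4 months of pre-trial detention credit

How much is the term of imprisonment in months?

Prior conviction enhancement: +9 months
Use of a weapon enhancement: +12 months
Leadership role enhancement: +34 months
Adjusted term: 165 months + 9 months + 12 months + 34 months = 220 months
Cooperation with authorities reduction: 30% of 220 months = 66 months (rounded down)
After reduction: 220 − 66 = 154 months
Less pre-trial detention credit: 154 months − 4 months = 150 months
Cap at 295 months: 150 months is within the cap, no reduction.
Minimum 61 months: 150 months meets the minimum, no increase.

Sentence: 150 months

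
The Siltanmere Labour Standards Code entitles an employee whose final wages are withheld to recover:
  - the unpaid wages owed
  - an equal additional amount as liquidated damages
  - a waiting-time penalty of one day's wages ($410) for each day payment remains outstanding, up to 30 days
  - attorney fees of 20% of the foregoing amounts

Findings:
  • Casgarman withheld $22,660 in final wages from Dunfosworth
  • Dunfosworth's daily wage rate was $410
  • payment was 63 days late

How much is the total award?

Liquidated damages (equal amount): $22,660
Penalty days: min(63, 30) = 30
Waiting-time penalty: 30 × $410 = $12,300
Subtotal: $22,660 + $22,660 + $12,300 = $57,620
Attorney fees: 20% of $57,620 = $11,524
Total award: $57,620 + $11,524 = $69,144

$69,144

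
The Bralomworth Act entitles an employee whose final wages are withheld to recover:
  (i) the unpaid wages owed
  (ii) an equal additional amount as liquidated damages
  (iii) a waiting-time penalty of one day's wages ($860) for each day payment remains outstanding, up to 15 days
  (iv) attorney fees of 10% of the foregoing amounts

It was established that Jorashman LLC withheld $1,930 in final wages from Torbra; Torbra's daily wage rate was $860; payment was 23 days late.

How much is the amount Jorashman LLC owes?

Liquidated damages (equal amount): $1,930
Penalty days: min(23, 15) = 15
Waiting-time penalty: 15 × $860 = $12,900
Subtotal: $1,930 + $1,930 + $12,900 = $16,760
Attorney fees: 10% of $16,760 = $1,676
Total award: $16,760 + $1,676 = $18,436

$18,436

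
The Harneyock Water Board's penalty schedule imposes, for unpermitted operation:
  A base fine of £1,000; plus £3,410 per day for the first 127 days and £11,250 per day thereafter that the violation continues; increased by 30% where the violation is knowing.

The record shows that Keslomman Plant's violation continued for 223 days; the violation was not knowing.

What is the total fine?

£1,514,070

First 127 days: 127 × £3,410 = £433,070
Remaining days: (223 − 127) × £11,250 = £1,080,000
Per-day component: £433,070 + £1,080,000 = £1,513,070
Base plus per-day: £1,000 + £1,513,070 = £1,514,070
The violation was not knowing: no 30% increase.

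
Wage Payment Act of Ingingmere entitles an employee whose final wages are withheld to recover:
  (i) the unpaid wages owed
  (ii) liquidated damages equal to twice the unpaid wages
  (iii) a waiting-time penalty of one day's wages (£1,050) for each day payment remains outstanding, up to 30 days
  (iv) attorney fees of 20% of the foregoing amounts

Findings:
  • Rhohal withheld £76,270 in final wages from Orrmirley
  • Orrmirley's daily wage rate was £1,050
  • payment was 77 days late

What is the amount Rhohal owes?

£312,372

Doubled: 2 × £76,270 = £152,540
Penalty days: min(77, 30) = 30
Waiting-time penalty: 30 × £1,050 = £31,500
Subtotal: £76,270 + £152,540 + £31,500 = £260,310
Attorney fees: 20% of £260,310 = £52,062
Total award: £260,310 + £52,062 = £312,372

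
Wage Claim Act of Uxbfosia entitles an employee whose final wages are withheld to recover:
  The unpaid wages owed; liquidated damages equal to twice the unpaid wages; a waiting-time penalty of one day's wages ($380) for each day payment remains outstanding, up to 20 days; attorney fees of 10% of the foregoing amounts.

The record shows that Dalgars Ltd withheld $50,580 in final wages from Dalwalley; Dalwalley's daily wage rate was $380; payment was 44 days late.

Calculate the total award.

Total award: $175,274

Doubled: 2 × $50,580 = $101,160
Penalty days: min(44, 20) = 20
Waiting-time penalty: 20 × $380 = $7,600
Subtotal: $50,580 + $101,160 + $7,600 = $159,340
Attorney fees: 10% of $159,340 = $15,934
Total award: $159,340 + $15,934 = $175,274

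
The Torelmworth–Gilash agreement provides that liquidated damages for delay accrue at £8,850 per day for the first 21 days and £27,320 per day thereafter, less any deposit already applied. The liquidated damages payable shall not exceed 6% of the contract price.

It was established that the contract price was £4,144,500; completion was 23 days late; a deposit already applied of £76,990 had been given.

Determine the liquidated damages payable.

First 21 days: 21 × £8,850 = £185,850
Remaining days: (23 − 21) × £27,320 = £54,640
Accrued per-day damages: £185,850 + £54,640 = £240,490
Less deposit already applied: £240,490 − £76,990 = £163,500
Cap: 6% of £4,144,500 = £248,670
Cap at £248,670: £163,500 is within the cap, no reduction.

£163,500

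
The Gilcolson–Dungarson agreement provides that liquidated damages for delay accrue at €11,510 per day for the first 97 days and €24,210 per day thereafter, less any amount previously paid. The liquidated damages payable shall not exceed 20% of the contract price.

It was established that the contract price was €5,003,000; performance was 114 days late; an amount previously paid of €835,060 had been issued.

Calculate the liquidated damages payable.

€692,980

First 97 days: 97 × €11,510 = €1,116,470
Remaining days: (114 − 97) × €24,210 = €411,570
Accrued per-day damages: €1,116,470 + €411,570 = €1,528,040
Less amount previously paid: €1,528,040 − €835,060 = €692,980
Cap: 20% of €5,003,000 = €1,000,600
Cap at €1,000,600: €692,980 is within the cap, no reduction.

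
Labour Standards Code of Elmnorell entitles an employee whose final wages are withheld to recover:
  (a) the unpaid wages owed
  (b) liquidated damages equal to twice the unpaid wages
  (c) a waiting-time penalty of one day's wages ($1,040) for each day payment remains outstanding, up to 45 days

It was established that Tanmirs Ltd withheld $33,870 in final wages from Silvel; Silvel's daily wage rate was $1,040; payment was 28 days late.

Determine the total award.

Doubled: 2 × $33,870 = $67,740
Penalty days: min(28, 45) = 28
Waiting-time penalty: 28 × $1,040 = $29,120
Total award: $33,870 + $67,740 + $29,120 = $130,730

Total award: $130,730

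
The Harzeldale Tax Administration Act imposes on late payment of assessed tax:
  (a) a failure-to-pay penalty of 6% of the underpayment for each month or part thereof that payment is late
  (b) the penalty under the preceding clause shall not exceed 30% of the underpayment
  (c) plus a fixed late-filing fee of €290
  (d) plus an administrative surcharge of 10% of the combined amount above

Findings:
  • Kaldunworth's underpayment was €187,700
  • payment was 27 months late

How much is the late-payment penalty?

Accrued rate: 6% × 27 = 162%, capped at 30% → 30%
Failure-to-pay penalty: 30% of €187,700 = €56,310
Penalty before surcharge: €56,310 + €290 = €56,600
Administrative surcharge: 10% of €56,600 = €5,660
Total penalty: €56,600 + €5,660 = €62,260

€62,260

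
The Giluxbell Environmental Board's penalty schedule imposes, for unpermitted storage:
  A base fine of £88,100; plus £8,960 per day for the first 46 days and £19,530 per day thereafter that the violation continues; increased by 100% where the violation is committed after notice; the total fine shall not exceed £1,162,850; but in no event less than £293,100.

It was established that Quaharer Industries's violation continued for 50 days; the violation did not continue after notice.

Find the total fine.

First 46 days: 46 × £8,960 = £412,160
Remaining days: (50 − 46) × £19,530 = £78,120
Per-day component: £412,160 + £78,120 = £490,280
Base plus per-day: £88,100 + £490,280 = £578,380
The violation did not continue after notice: no 100% increase.
Cap at £1,162,850: £578,380 is within the cap, no reduction.
Minimum £293,100: £578,380 meets the minimum, no increase.

£578,380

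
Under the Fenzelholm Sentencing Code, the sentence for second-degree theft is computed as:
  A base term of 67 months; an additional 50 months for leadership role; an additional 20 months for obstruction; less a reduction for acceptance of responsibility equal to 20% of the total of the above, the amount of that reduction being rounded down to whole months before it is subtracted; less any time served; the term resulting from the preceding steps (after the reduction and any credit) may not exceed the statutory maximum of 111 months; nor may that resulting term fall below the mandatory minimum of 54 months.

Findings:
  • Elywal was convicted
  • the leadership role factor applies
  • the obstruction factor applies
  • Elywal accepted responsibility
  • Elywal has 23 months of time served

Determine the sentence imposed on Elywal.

87 months

Leadership role enhancement: +50 months
Obstruction enhancement: +20 months
Adjusted term: 67 months + 50 months + 20 months = 137 months
Acceptance of responsibility reduction: 20% of 137 months = 27 months (rounded down)
After reduction: 137 − 27 = 110 months
Less time served: 110 months − 23 months = 87 months
Cap at 111 months: 87 months is within the cap, no reduction.
Minimum 54 months: 87 months meets the minimum, no increase.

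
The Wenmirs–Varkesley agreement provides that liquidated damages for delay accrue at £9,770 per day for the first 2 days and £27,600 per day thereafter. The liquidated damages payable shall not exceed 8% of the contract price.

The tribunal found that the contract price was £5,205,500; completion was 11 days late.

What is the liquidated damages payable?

First 2 days: 2 × £9,770 = £19,540
Remaining days: (11 − 2) × £27,600 = £248,400
Accrued per-day damages: £19,540 + £248,400 = £267,940
Cap: 8% of £5,205,500 = £416,440
Cap at £416,440: £267,940 is within the cap, no reduction.

Liquidated damages: £267,940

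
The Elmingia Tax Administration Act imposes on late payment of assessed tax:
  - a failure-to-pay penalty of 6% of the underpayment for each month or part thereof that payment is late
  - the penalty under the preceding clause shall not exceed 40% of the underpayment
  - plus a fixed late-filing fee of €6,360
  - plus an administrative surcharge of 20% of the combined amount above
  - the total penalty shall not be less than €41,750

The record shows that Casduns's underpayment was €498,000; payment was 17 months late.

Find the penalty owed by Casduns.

€246,672

Accrued rate: 6% × 17 = 102%, capped at 40% → 40%
Failure-to-pay penalty: 40% of €498,000 = €199,200
Penalty before surcharge: €199,200 + €6,360 = €205,560
Administrative surcharge: 20% of €205,560 = €41,112
Total penalty: €205,560 + €41,112 = €246,672
Minimum €41,750: €246,672 meets the minimum, no increase.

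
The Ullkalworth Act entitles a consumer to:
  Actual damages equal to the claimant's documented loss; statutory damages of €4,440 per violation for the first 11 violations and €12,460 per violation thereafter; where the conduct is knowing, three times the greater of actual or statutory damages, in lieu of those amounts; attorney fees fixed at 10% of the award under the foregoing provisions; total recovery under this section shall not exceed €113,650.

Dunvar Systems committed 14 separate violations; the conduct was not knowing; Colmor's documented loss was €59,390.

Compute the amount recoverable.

First 11 violations: 11 × €4,440 = €48,840
Remaining violations: (14 − 11) × €12,460 = €37,380
Statutory damages: €48,840 + €37,380 = €86,220
Conduct not knowing: the in-lieu enhancement does not apply.
Actual plus statutory damages: €59,390 + €86,220 = €145,610
Attorney fees: 10% of €145,610 = €14,561
Total before cap: €145,610 + €14,561 = €160,171
Cap at €113,650: €160,171 exceeds the cap → €113,650

€113,650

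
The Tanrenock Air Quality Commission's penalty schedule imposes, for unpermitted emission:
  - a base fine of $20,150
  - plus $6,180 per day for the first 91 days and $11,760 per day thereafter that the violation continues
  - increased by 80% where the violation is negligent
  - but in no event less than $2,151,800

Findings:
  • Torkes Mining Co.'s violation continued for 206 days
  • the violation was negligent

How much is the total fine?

$3,482,874

First 91 days: 91 × $6,180 = $562,380
Remaining days: (206 − 91) × $11,760 = $1,352,400
Per-day component: $562,380 + $1,352,400 = $1,914,780
Base plus per-day: $20,150 + $1,914,780 = $1,934,930
Enhancement: 80% of $1,934,930 = $1,547,944
Enhanced fine: $1,934,930 + $1,547,944 = $3,482,874
Minimum $2,151,800: $3,482,874 meets the minimum, no increase.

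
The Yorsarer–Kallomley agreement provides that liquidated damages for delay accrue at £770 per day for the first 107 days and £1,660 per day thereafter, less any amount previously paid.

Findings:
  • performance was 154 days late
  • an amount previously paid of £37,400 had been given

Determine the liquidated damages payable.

Liquidated damages: £123,010

First 107 days: 107 × £770 = £82,390
Remaining days: (154 − 107) × £1,660 = £78,020
Accrued per-day damages: £82,390 + £78,020 = £160,410
Less amount previously paid: £160,410 − £37,400 = £123,010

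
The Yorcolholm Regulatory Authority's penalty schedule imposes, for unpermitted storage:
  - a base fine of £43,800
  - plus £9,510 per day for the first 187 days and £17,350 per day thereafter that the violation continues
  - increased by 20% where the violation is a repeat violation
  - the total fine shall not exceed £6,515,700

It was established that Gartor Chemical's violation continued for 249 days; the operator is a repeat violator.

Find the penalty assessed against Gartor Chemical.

Civil penalty: £3,477,444

First 187 days: 187 × £9,510 = £1,778,370
Remaining days: (249 − 187) × £17,350 = £1,075,700
Per-day component: £1,778,370 + £1,075,700 = £2,854,070
Base plus per-day: £43,800 + £2,854,070 = £2,897,870
Enhancement: 20% of £2,897,870 = £579,574
Enhanced fine: £2,897,870 + £579,574 = £3,477,444
Cap at £6,515,700: £3,477,444 is within the cap, no reduction.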